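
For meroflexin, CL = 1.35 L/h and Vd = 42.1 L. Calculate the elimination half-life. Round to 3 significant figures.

21.6 hours

k = CL / V = 1.35 / 42.1 = 0.03207 h⁻¹
t½ = ln 2 / k = ln 2 / 0.03207 ≈ 21.6 hours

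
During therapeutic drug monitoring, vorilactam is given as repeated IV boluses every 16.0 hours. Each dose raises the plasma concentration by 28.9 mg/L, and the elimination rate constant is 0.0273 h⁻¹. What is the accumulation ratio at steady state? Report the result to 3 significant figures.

Fraction remaining after one interval: e^(−kτ) = e^(−0.02730 × 16.0) = 0.6461
R = 1 / (1 − 0.6461) = 1 / 0.3539 ≈ 2.83

2.83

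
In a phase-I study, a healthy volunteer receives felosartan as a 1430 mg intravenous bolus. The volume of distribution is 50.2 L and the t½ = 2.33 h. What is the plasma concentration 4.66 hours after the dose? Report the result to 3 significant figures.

C₀ = dose / V = 1430 / 50.2 = 28.49 mg/L
k = ln 2 / 2.33 = 0.2975 h⁻¹
C(t) = C₀ e^(−kt) = 28.49 × e^(−0.2975 × 4.66) = 28.49 × e^(−1.386) = 28.49 × 0.2500 ≈ 7.12 mg/L

7.12 mg/L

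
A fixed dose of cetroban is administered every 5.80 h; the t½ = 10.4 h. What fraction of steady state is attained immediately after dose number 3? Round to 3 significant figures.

k = ln 2 / 10.4 = 0.06665 h⁻¹
f_n = 1 − e^(−nkτ) = 1 − e^(−3 × 0.06665 × 5.80) = 1 − e^(−1.160) = 1 − 0.3136 ≈ 0.686

0.686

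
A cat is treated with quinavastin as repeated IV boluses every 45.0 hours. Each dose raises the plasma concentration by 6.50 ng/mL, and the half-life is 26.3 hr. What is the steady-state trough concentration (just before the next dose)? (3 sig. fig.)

2.86 ng/mL

k = ln 2 / 26.3 = 0.02636 hr⁻¹
Fraction remaining after one interval: e^(−kτ) = e^(−0.02636 × 45.0) = 0.3054
R = 1 / (1 − 0.3054) = 1.440
Css,max = 6.50 × 1.440 = 9.358 ng/mL
Css,min = Css,max × e^(−kτ) = 9.358 × 0.3054 ≈ 2.86 ng/mL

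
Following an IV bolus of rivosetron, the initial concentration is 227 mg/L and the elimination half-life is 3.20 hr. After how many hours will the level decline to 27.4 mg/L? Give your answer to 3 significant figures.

9.76 hours

k = ln 2 / 3.20 = 0.2166 hr⁻¹
C(t) = C₀ e^(−kt)  ⇒  t = ln(C₀/C) / k
t = ln(227/27.4) / 0.2166 = 2.114 / 0.2166 ≈ 9.76 hours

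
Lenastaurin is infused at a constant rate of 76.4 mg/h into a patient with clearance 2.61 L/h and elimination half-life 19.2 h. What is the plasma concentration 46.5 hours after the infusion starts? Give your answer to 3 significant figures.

Css = rate / CL = 76.4 / 2.61 = 29.27 µg/mL
k = ln 2 / 19.2 = 0.03610 h⁻¹
C(t) = Css (1 − e^(−kt)) = 29.27 × (1 − e^(−1.679)) = 29.27 × 0.8134 ≈ 23.8 µg/mL

23.8 µg/mL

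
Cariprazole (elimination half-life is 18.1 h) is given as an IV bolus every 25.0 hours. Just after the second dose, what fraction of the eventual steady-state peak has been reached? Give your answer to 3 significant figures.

k = ln 2 / 18.1 = 0.03830 h⁻¹
f_n = 1 − e^(−nkτ) = 1 − e^(−2 × 0.03830 × 25.0) = 1 − e^(−1.915) = 1 − 0.1474 ≈ 0.853

0.853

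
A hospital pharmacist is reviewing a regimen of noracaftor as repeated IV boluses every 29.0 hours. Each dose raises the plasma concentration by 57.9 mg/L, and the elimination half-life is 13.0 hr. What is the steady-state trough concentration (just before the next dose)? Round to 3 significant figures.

15.7 mg/L

k = ln 2 / 13.0 = 0.05332 hr⁻¹
Fraction remaining after one interval: e^(−kτ) = e^(−0.05332 × 29.0) = 0.2130
R = 1 / (1 − 0.2130) = 1.271
Css,max = 57.9 × 1.271 = 73.57 mg/L
Css,min = Css,max × e^(−kτ) = 73.57 × 0.2130 ≈ 15.7 mg/L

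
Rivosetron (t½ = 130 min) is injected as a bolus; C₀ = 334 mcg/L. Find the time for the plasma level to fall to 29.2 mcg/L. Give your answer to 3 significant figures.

457 minutes

k = ln 2 / 130 = 0.005332 min⁻¹
C(t) = C₀ e^(−kt)  ⇒  t = ln(C₀/C) / k
t = ln(334/29.2) / 0.005332 = 2.437 / 0.005332 ≈ 457 minutes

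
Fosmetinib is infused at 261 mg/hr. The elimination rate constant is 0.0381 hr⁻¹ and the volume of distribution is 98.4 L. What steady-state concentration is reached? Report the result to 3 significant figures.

69.6 mg/L

CL = k · V = 0.0381 × 98.4 = 3.749 L/hr
Css = rate / CL = 261 / 3.749 ≈ 69.6 mg/L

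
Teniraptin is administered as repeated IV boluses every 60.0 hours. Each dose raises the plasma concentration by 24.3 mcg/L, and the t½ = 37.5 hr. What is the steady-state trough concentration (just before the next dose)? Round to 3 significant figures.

k = ln 2 / 37.5 = 0.01848 hr⁻¹
Fraction remaining after one interval: e^(−kτ) = e^(−0.01848 × 60.0) = 0.3299
R = 1 / (1 − 0.3299) = 1.492
Css,max = 24.3 × 1.492 = 36.26 mcg/L
Css,min = Css,max × e^(−kτ) = 36.26 × 0.3299 ≈ 12.0 mcg/L

12.0 mcg/L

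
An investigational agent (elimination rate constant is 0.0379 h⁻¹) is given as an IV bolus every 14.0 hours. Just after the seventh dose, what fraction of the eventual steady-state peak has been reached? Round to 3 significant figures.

f_n = 1 − e^(−nkτ) = 1 − e^(−7 × 0.03790 × 14.0) = 1 − e^(−3.714) = 1 − 0.02437 ≈ 0.976

0.976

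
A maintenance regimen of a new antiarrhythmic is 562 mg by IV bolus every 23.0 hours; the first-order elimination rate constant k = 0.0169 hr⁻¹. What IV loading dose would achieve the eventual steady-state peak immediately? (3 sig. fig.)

1750 mg

Accumulation ratio R = 1 / (1 − e^(−kτ)) = 1 / (1 − e^(−0.01690×23.0)) = 1 / (1 − 0.6779) = 3.105
Loading dose = maintenance dose × R = 562 × 3.105 ≈ 1750 mg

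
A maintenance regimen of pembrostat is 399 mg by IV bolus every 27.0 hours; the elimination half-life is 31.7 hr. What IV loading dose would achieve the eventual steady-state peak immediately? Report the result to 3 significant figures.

k = ln 2 / 31.7 = 0.02187 hr⁻¹
Accumulation ratio R = 1 / (1 − e^(−kτ)) = 1 / (1 − e^(−0.02187×27.0)) = 1 / (1 − 0.5541) = 2.243
Loading dose = maintenance dose × R = 399 × 2.243 ≈ 895 mg

895 mg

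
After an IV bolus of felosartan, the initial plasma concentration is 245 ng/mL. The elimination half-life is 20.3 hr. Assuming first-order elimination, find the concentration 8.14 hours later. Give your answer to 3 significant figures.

186 ng/mL

k = ln 2 / 20.3 = 0.03415 hr⁻¹
C(t) = C₀ e^(−kt) = 245 × e^(−0.03415 × 8.14) = 245 × e^(−0.2779) = 245 × 0.7573 ≈ 186 ng/mL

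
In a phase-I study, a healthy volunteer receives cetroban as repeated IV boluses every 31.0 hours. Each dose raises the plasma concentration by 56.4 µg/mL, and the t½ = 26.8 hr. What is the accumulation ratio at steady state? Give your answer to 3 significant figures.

k = ln 2 / 26.8 = 0.02586 hr⁻¹
Fraction remaining after one interval: e^(−kτ) = e^(−0.02586 × 31.0) = 0.4485
R = 1 / (1 − 0.4485) = 1 / 0.5515 ≈ 1.81

1.81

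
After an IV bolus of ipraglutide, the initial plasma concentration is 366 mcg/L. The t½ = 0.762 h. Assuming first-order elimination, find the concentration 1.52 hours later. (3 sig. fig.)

k = ln 2 / 0.762 = 0.9096 h⁻¹
1.52 h is 1.995 half-lives, so C = 366 × (1/2)^1.995 = 366 × 0.2509 ≈ 91.8 mcg/L

91.8 mcg/L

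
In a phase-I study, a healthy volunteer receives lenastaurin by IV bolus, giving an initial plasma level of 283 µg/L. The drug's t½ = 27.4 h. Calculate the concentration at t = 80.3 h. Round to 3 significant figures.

37.1 µg/L

k = ln 2 / 27.4 = 0.02530 h⁻¹
C(t) = C₀ e^(−kt) = 283 × e^(−0.02530 × 80.3) = 283 × e^(−2.031) = 283 × 0.1312 ≈ 37.1 µg/L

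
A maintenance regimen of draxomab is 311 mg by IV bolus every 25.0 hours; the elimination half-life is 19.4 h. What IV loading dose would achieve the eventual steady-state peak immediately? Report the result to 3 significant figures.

527 mg

k = ln 2 / 19.4 = 0.03573 h⁻¹
Accumulation ratio R = 1 / (1 − e^(−kτ)) = 1 / (1 − e^(−0.03573×25.0)) = 1 / (1 − 0.4093) = 1.693
Loading dose = maintenance dose × R = 311 × 1.693 ≈ 527 mg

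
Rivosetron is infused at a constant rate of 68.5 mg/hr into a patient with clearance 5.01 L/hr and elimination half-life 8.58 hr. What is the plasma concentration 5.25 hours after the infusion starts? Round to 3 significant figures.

Css = rate / CL = 68.5 / 5.01 = 13.67 µg/mL
k = ln 2 / 8.58 = 0.08079 hr⁻¹
C(t) = Css (1 − e^(−kt)) = 13.67 × (1 − e^(−0.4241)) = 13.67 × 0.3457 ≈ 4.73 µg/mL

4.73 µg/mL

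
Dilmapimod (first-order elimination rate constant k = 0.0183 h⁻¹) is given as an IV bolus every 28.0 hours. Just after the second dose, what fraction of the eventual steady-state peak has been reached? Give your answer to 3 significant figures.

f_n = 1 − e^(−nkτ) = 1 − e^(−2 × 0.01830 × 28.0) = 1 − e^(−1.025) = 1 − 0.3589 ≈ 0.641

0.641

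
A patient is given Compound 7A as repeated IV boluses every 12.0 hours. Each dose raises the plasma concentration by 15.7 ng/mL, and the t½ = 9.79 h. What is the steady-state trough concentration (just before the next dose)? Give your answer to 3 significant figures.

11.7 ng/mL

k = ln 2 / 9.79 = 0.07080 h⁻¹
Fraction remaining after one interval: e^(−kτ) = e^(−0.07080 × 12.0) = 0.4276
R = 1 / (1 − 0.4276) = 1.747
Css,max = 15.7 × 1.747 = 27.43 ng/mL
Css,min = Css,max × e^(−kτ) = 27.43 × 0.4276 ≈ 11.7 ng/mL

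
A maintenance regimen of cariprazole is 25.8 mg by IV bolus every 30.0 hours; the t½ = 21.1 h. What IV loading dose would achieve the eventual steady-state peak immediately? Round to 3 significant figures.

k = ln 2 / 21.1 = 0.03285 h⁻¹
Accumulation ratio R = 1 / (1 − e^(−kτ)) = 1 / (1 − e^(−0.03285×30.0)) = 1 / (1 − 0.3732) = 1.596
Loading dose = maintenance dose × R = 25.8 × 1.596 ≈ 41.2 mg

41.2 mg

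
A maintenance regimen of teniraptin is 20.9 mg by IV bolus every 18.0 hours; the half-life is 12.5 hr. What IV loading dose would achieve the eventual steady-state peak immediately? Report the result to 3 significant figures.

33.1 mg

k = ln 2 / 12.5 = 0.05545 hr⁻¹
Accumulation ratio R = 1 / (1 − e^(−kτ)) = 1 / (1 − e^(−0.05545×18.0)) = 1 / (1 − 0.3686) = 1.584
Loading dose = maintenance dose × R = 20.9 × 1.584 ≈ 33.1 mg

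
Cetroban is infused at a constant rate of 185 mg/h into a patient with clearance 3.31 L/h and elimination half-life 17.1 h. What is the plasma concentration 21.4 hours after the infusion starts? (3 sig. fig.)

Css = rate / CL = 185 / 3.31 = 55.89 mg/L
k = ln 2 / 17.1 = 0.04053 h⁻¹
C(t) = Css (1 − e^(−kt)) = 55.89 × (1 − e^(−0.8674)) = 55.89 × 0.5800 ≈ 32.4 mg/L

32.4 mg/L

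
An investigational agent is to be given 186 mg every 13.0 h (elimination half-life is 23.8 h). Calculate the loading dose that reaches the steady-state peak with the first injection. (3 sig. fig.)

590 mg

k = ln 2 / 23.8 = 0.02912 h⁻¹
Accumulation ratio R = 1 / (1 − e^(−kτ)) = 1 / (1 − e^(−0.02912×13.0)) = 1 / (1 − 0.6848) = 3.173
Loading dose = maintenance dose × R = 186 × 3.173 ≈ 590 mg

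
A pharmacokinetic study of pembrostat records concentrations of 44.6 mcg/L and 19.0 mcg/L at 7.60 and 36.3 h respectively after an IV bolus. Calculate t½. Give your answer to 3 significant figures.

k = ln(C₁/C₂) / (t₂ − t₁) = ln(44.6/19.0) / (36.3 − 7.60)
  = 0.8533 / 28.70 = 0.02973 h⁻¹
t½ = ln 2 / k = ln 2 / 0.02973 ≈ 23.3 hours

23.3 hours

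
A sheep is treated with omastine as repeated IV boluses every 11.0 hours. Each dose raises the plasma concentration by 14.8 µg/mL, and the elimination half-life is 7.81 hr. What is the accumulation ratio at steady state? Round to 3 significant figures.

1.60

k = ln 2 / 7.81 = 0.08875 hr⁻¹
Fraction remaining after one interval: e^(−kτ) = e^(−0.08875 × 11.0) = 0.3767
R = 1 / (1 − 0.3767) = 1 / 0.6233 ≈ 1.60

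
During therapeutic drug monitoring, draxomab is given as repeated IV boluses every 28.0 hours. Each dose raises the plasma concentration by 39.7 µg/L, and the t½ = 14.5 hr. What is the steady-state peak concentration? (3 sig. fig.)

k = ln 2 / 14.5 = 0.04780 hr⁻¹
Fraction remaining after one interval: e^(−kτ) = e^(−0.04780 × 28.0) = 0.2622
R = 1 / (1 − 0.2622) = 1.355
Css,max = 39.7 × 1.355 ≈ 53.8 µg/L

53.8 µg/L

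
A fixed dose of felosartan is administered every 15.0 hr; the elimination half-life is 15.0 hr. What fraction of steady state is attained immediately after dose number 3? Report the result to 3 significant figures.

0.875

k = ln 2 / 15.0 = 0.04621 hr⁻¹
f_n = 1 − e^(−nkτ) = 1 − e^(−3 × 0.04621 × 15.0) = 1 − e^(−2.079) = 1 − 0.1250 ≈ 0.875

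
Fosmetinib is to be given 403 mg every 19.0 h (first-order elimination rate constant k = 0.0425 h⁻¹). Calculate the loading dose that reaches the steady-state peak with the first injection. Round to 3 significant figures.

Accumulation ratio R = 1 / (1 − e^(−kτ)) = 1 / (1 − e^(−0.04250×19.0)) = 1 / (1 − 0.4460) = 1.805
Loading dose = maintenance dose × R = 403 × 1.805 ≈ 727 mg

727 mg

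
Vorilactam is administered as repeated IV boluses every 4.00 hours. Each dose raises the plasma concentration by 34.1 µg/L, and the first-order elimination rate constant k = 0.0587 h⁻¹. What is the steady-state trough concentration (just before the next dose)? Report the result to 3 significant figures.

129 µg/L

Fraction remaining after one interval: e^(−kτ) = e^(−0.05870 × 4.00) = 0.7907
R = 1 / (1 − 0.7907) = 4.778
Css,max = 34.1 × 4.778 = 162.9 µg/L
Css,min = Css,max × e^(−kτ) = 162.9 × 0.7907 ≈ 129 µg/L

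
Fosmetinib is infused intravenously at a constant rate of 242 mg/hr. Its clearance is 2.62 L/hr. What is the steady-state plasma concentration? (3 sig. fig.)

Css = infusion rate / CL = 242 / 2.62 ≈ 92.4 µg/mL

92.4 µg/mL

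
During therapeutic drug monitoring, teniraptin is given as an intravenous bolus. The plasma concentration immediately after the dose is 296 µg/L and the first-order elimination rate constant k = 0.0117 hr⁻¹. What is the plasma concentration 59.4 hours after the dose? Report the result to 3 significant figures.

148 µg/L

C(t) = C₀ e^(−kt) = 296 × e^(−0.01170 × 59.4) = 296 × e^(−0.6950) = 296 × 0.4991 ≈ 148 µg/L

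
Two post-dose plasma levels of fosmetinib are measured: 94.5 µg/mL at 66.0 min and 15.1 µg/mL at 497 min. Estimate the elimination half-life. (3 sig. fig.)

k = ln(C₁/C₂) / (t₂ − t₁) = ln(94.5/15.1) / (497 − 66.0)
  = 1.834 / 431.0 = 0.004255 min⁻¹
t½ = ln 2 / k = ln 2 / 0.004255 ≈ 163 minutes

163 minutes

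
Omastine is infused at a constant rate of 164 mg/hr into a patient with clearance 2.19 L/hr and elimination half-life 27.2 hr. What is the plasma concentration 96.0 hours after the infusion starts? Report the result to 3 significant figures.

Css = rate / CL = 164 / 2.19 = 74.89 µg/mL
k = ln 2 / 27.2 = 0.02548 hr⁻¹
C(t) = Css (1 − e^(−kt)) = 74.89 × (1 − e^(−2.446)) = 74.89 × 0.9134 ≈ 68.4 µg/mL

68.4 µg/mL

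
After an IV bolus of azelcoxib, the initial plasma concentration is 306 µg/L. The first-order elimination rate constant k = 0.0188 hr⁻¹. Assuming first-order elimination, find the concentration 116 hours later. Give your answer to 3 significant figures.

34.6 µg/L

C(t) = C₀ e^(−kt) = 306 × e^(−0.01880 × 116) = 306 × e^(−2.181) = 306 × 0.1130 ≈ 34.6 µg/L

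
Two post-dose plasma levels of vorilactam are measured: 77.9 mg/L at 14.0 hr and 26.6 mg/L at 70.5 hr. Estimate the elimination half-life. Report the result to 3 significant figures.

k = ln(C₁/C₂) / (t₂ − t₁) = ln(77.9/26.6) / (70.5 − 14.0)
  = 1.075 / 56.50 = 0.01902 hr⁻¹
t½ = ln 2 / k = ln 2 / 0.01902 ≈ 36.4 hours

36.4 hours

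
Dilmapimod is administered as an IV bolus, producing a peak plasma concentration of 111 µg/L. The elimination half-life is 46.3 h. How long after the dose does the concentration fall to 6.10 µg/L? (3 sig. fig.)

k = ln 2 / 46.3 = 0.01497 h⁻¹
C(t) = C₀ e^(−kt)  ⇒  t = ln(C₀/C) / k
t = ln(111/6.10) / 0.01497 = 2.901 / 0.01497 ≈ 194 hours

194 hours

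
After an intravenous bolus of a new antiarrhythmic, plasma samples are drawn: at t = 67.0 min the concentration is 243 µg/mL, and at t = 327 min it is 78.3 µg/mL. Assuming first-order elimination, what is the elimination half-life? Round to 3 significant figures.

k = ln(C₁/C₂) / (t₂ − t₁) = ln(243/78.3) / (327 − 67.0)
  = 1.133 / 260.0 = 0.004356 min⁻¹
t½ = ln 2 / k = ln 2 / 0.004356 ≈ 159 minutes

159 minutes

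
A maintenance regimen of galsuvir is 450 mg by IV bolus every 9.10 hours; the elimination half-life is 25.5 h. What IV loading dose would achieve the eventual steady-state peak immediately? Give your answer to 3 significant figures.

k = ln 2 / 25.5 = 0.02718 h⁻¹
Accumulation ratio R = 1 / (1 − e^(−kτ)) = 1 / (1 − e^(−0.02718×9.10)) = 1 / (1 − 0.7809) = 4.563
Loading dose = maintenance dose × R = 450 × 4.563 ≈ 2050 mg

2050 mg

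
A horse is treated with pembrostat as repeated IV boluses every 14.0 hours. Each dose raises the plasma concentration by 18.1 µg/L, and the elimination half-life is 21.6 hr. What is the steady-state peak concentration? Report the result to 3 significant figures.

k = ln 2 / 21.6 = 0.03209 hr⁻¹
Fraction remaining after one interval: e^(−kτ) = e^(−0.03209 × 14.0) = 0.6381
R = 1 / (1 − 0.6381) = 2.763
Css,max = 18.1 × 2.763 ≈ 50.0 µg/L

50.0 µg/L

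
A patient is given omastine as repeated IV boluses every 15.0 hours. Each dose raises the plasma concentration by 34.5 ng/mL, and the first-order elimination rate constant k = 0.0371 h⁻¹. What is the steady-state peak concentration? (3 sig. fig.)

Fraction remaining after one interval: e^(−kτ) = e^(−0.03710 × 15.0) = 0.5732
R = 1 / (1 − 0.5732) = 2.343
Css,max = 34.5 × 2.343 ≈ 80.8 ng/mL

80.8 ng/mL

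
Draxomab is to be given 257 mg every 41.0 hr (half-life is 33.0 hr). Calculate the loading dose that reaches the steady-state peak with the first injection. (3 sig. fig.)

k = ln 2 / 33.0 = 0.02100 hr⁻¹
Accumulation ratio R = 1 / (1 − e^(−kτ)) = 1 / (1 − e^(−0.02100×41.0)) = 1 / (1 − 0.4227) = 1.732
Loading dose = maintenance dose × R = 257 × 1.732 ≈ 445 mg

445 mg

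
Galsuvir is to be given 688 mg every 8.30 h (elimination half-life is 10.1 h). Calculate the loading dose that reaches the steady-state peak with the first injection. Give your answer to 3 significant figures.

1580 mg

k = ln 2 / 10.1 = 0.06863 h⁻¹
Accumulation ratio R = 1 / (1 − e^(−kτ)) = 1 / (1 − e^(−0.06863×8.30)) = 1 / (1 − 0.5657) = 2.303
Loading dose = maintenance dose × R = 688 × 2.303 ≈ 1580 mg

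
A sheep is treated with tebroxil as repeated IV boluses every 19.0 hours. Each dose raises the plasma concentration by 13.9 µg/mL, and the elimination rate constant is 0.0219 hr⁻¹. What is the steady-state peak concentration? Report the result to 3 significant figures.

40.8 µg/mL

Fraction remaining after one interval: e^(−kτ) = e^(−0.02190 × 19.0) = 0.6596
R = 1 / (1 − 0.6596) = 2.938
Css,max = 13.9 × 2.938 ≈ 40.8 µg/mL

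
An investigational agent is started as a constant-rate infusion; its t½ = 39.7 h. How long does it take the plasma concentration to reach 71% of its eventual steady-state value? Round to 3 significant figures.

k = ln 2 / 39.7 = 0.01746 h⁻¹
f = 1 − e^(−kt)  ⇒  t = −ln(1 − f) / k
t = −ln(1 − 0.71) / 0.01746 = 1.238 / 0.01746 ≈ 70.9 hours

70.9 hours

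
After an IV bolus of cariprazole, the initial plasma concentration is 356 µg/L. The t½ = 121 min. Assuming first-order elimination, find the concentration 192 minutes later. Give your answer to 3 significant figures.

k = ln 2 / 121 = 0.005728 min⁻¹
192 min is 1.587 half-lives, so C = 356 × (1/2)^1.587 = 356 × 0.3329 ≈ 119 µg/L

119 µg/L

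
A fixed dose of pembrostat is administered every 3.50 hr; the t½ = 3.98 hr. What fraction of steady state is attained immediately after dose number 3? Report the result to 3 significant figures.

0.839

k = ln 2 / 3.98 = 0.1742 hr⁻¹
f_n = 1 − e^(−nkτ) = 1 − e^(−3 × 0.1742 × 3.50) = 1 − e^(−1.829) = 1 − 0.1606 ≈ 0.839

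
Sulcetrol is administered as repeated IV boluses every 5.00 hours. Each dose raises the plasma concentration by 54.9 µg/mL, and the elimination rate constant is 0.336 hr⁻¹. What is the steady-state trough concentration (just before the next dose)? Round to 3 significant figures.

12.6 µg/mL

Fraction remaining after one interval: e^(−kτ) = e^(−0.3360 × 5.00) = 0.1864
R = 1 / (1 − 0.1864) = 1.229
Css,max = 54.9 × 1.229 = 67.48 µg/mL
Css,min = Css,max × e^(−kτ) = 67.48 × 0.1864 ≈ 12.6 µg/mL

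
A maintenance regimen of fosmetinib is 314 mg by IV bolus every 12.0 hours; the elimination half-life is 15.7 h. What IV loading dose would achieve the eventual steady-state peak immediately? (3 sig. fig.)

763 mg

k = ln 2 / 15.7 = 0.04415 h⁻¹
Accumulation ratio R = 1 / (1 − e^(−kτ)) = 1 / (1 − e^(−0.04415×12.0)) = 1 / (1 − 0.5887) = 2.431
Loading dose = maintenance dose × R = 314 × 2.431 ≈ 763 mg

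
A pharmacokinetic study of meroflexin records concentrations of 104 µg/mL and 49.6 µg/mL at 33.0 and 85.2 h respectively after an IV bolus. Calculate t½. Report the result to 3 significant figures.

k = ln(C₁/C₂) / (t₂ − t₁) = ln(104/49.6) / (85.2 − 33.0)
  = 0.7404 / 52.20 = 0.01418 h⁻¹
t½ = ln 2 / k = ln 2 / 0.01418 ≈ 48.9 hours

48.9 hours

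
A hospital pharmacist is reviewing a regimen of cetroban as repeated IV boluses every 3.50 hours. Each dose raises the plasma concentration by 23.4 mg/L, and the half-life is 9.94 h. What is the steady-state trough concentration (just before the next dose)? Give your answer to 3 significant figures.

84.7 mg/L

k = ln 2 / 9.94 = 0.06973 h⁻¹
Fraction remaining after one interval: e^(−kτ) = e^(−0.06973 × 3.50) = 0.7834
R = 1 / (1 − 0.7834) = 4.618
Css,max = 23.4 × 4.618 = 108.1 mg/L
Css,min = Css,max × e^(−kτ) = 108.1 × 0.7834 ≈ 84.7 mg/L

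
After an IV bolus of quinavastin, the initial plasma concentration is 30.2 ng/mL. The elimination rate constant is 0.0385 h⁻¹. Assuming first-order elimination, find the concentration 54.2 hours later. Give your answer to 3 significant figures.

3.75 ng/mL

C(t) = C₀ e^(−kt) = 30.2 × e^(−0.03850 × 54.2) = 30.2 × e^(−2.087) = 30.2 × 0.1241 ≈ 3.75 ng/mL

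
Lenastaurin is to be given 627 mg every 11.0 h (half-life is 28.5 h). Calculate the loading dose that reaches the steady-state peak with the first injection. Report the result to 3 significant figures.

k = ln 2 / 28.5 = 0.02432 h⁻¹
Accumulation ratio R = 1 / (1 − e^(−kτ)) = 1 / (1 − e^(−0.02432×11.0)) = 1 / (1 − 0.7653) = 4.260
Loading dose = maintenance dose × R = 627 × 4.260 ≈ 2670 mg

2670 mg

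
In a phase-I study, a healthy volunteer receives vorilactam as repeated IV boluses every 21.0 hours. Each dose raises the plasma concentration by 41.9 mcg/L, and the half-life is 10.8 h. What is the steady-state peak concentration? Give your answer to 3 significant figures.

k = ln 2 / 10.8 = 0.06418 h⁻¹
Fraction remaining after one interval: e^(−kτ) = e^(−0.06418 × 21.0) = 0.2598
R = 1 / (1 − 0.2598) = 1.351
Css,max = 41.9 × 1.351 ≈ 56.6 mcg/L

56.6 mcg/L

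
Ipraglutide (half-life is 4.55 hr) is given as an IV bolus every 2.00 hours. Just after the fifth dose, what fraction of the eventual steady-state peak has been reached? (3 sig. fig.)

0.782

k = ln 2 / 4.55 = 0.1523 hr⁻¹
f_n = 1 − e^(−nkτ) = 1 − e^(−5 × 0.1523 × 2.00) = 1 − e^(−1.523) = 1 − 0.2180 ≈ 0.782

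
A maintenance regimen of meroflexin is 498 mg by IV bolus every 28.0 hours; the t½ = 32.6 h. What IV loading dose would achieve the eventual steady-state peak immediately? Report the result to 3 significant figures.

1110 mg

k = ln 2 / 32.6 = 0.02126 h⁻¹
Accumulation ratio R = 1 / (1 − e^(−kτ)) = 1 / (1 − e^(−0.02126×28.0)) = 1 / (1 − 0.5514) = 2.229
Loading dose = maintenance dose × R = 498 × 2.229 ≈ 1110 mg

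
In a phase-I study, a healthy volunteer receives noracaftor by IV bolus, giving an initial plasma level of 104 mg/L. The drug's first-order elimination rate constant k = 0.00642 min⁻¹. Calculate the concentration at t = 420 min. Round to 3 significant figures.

7.01 mg/L

C(t) = C₀ e^(−kt) = 104 × e^(−0.006420 × 420) = 104 × e^(−2.696) = 104 × 0.06745 ≈ 7.01 mg/L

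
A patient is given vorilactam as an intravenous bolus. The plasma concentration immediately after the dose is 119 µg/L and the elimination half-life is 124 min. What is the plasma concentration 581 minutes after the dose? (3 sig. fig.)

4.62 µg/L

k = ln 2 / 124 = 0.005590 min⁻¹
581 min is 4.685 half-lives, so C = 119 × (1/2)^4.685 = 119 × 0.03886 ≈ 4.62 µg/L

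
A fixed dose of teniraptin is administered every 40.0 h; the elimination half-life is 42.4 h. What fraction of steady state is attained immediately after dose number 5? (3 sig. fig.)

k = ln 2 / 42.4 = 0.01635 h⁻¹
f_n = 1 − e^(−nkτ) = 1 − e^(−5 × 0.01635 × 40.0) = 1 − e^(−3.270) = 1 − 0.03802 ≈ 0.962

0.962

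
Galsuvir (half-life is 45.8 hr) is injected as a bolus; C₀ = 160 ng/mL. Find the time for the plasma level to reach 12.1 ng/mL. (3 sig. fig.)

k = ln 2 / 45.8 = 0.01513 hr⁻¹
C(t) = C₀ e^(−kt)  ⇒  t = ln(C₀/C) / k
t = ln(160/12.1) / 0.01513 = 2.582 / 0.01513 ≈ 171 hours

171 hours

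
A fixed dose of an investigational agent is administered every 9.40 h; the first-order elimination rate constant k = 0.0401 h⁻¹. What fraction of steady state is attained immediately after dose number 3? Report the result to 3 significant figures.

f_n = 1 − e^(−nkτ) = 1 − e^(−3 × 0.04010 × 9.40) = 1 − e^(−1.131) = 1 − 0.3228 ≈ 0.677

0.677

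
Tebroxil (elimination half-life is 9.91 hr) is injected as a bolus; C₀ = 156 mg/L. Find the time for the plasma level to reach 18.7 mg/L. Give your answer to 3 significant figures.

k = ln 2 / 9.91 = 0.06994 hr⁻¹
C(t) = C₀ e^(−kt)  ⇒  t = ln(C₀/C) / k
t = ln(156/18.7) / 0.06994 = 2.121 / 0.06994 ≈ 30.3 hours

30.3 hours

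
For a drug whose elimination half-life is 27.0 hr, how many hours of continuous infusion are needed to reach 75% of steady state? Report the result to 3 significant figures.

k = ln 2 / 27.0 = 0.02567 hr⁻¹
f = 1 − e^(−kt)  ⇒  t = −ln(1 − f) / k
t = −ln(1 − 0.75) / 0.02567 = 1.386 / 0.02567 ≈ 54.0 hours

54.0 hours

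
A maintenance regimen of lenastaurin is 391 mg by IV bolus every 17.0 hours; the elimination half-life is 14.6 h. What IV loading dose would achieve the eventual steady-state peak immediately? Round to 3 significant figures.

706 mg

k = ln 2 / 14.6 = 0.04748 h⁻¹
Accumulation ratio R = 1 / (1 − e^(−kτ)) = 1 / (1 − e^(−0.04748×17.0)) = 1 / (1 − 0.4462) = 1.806
Loading dose = maintenance dose × R = 391 × 1.806 ≈ 706 mg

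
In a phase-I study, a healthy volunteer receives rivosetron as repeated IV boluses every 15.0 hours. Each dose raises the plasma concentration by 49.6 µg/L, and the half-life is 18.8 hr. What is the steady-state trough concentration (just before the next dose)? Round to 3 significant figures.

k = ln 2 / 18.8 = 0.03687 hr⁻¹
Fraction remaining after one interval: e^(−kτ) = e^(−0.03687 × 15.0) = 0.5752
R = 1 / (1 − 0.5752) = 2.354
Css,max = 49.6 × 2.354 = 116.8 µg/L
Css,min = Css,max × e^(−kτ) = 116.8 × 0.5752 ≈ 67.2 µg/L

67.2 µg/L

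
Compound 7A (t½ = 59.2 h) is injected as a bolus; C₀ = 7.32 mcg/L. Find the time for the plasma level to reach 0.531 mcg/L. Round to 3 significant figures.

224 hours

k = ln 2 / 59.2 = 0.01171 h⁻¹
C(t) = C₀ e^(−kt)  ⇒  t = ln(C₀/C) / k
t = ln(7.32/0.531) / 0.01171 = 2.624 / 0.01171 ≈ 224 hours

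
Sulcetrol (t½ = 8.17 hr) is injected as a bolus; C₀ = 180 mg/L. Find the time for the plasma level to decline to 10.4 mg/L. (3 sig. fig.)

33.6 hours

k = ln 2 / 8.17 = 0.08484 hr⁻¹
C(t) = C₀ e^(−kt)  ⇒  t = ln(C₀/C) / k
t = ln(180/10.4) / 0.08484 = 2.851 / 0.08484 ≈ 33.6 hours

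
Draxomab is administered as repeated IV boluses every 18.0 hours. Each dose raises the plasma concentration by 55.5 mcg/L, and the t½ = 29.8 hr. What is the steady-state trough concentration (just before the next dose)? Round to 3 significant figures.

k = ln 2 / 29.8 = 0.02326 hr⁻¹
Fraction remaining after one interval: e^(−kτ) = e^(−0.02326 × 18.0) = 0.6579
R = 1 / (1 − 0.6579) = 2.923
Css,max = 55.5 × 2.923 = 162.2 mcg/L
Css,min = Css,max × e^(−kτ) = 162.2 × 0.6579 ≈ 107 mcg/L

107 mcg/L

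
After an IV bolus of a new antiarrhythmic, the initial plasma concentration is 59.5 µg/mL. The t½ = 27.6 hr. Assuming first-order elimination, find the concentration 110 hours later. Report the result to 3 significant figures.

k = ln 2 / 27.6 = 0.02511 hr⁻¹
110 hr is 3.986 half-lives, so C = 59.5 × (1/2)^3.986 = 59.5 × 0.06313 ≈ 3.76 µg/mL

3.76 µg/mL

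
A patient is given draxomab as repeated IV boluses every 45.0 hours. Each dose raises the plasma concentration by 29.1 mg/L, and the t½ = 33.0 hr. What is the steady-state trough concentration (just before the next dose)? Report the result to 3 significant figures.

18.5 mg/L

k = ln 2 / 33.0 = 0.02100 hr⁻¹
Fraction remaining after one interval: e^(−kτ) = e^(−0.02100 × 45.0) = 0.3886
R = 1 / (1 − 0.3886) = 1.636
Css,max = 29.1 × 1.636 = 47.60 mg/L
Css,min = Css,max × e^(−kτ) = 47.60 × 0.3886 ≈ 18.5 mg/L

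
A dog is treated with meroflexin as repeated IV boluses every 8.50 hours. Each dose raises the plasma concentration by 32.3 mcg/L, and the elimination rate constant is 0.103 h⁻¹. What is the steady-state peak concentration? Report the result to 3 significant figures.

Fraction remaining after one interval: e^(−kτ) = e^(−0.1030 × 8.50) = 0.4167
R = 1 / (1 − 0.4167) = 1.714
Css,max = 32.3 × 1.714 ≈ 55.4 mcg/L

55.4 mcg/L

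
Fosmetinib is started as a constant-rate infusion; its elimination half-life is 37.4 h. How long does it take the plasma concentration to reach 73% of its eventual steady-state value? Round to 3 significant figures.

70.6 hours

k = ln 2 / 37.4 = 0.01853 h⁻¹
f = 1 − e^(−kt)  ⇒  t = −ln(1 − f) / k
t = −ln(1 − 0.73) / 0.01853 = 1.309 / 0.01853 ≈ 70.6 hours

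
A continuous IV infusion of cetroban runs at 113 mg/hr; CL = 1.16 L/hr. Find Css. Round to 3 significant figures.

97.4 mg/L

Css = infusion rate / CL = 113 / 1.16 ≈ 97.4 mg/L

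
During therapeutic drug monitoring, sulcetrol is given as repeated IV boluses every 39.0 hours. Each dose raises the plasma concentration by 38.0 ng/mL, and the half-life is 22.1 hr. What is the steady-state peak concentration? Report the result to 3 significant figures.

k = ln 2 / 22.1 = 0.03136 hr⁻¹
Fraction remaining after one interval: e^(−kτ) = e^(−0.03136 × 39.0) = 0.2943
R = 1 / (1 − 0.2943) = 1.417
Css,max = 38.0 × 1.417 ≈ 53.8 ng/mL

53.8 ng/mL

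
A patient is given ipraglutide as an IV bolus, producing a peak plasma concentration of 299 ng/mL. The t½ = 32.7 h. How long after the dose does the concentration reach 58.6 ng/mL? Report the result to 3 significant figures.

76.9 hours

k = ln 2 / 32.7 = 0.02120 h⁻¹
C(t) = C₀ e^(−kt)  ⇒  t = ln(C₀/C) / k
t = ln(299/58.6) / 0.02120 = 1.630 / 0.02120 ≈ 76.9 hours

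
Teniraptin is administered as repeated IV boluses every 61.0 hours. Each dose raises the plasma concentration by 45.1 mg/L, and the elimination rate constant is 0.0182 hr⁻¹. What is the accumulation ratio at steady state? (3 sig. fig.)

Fraction remaining after one interval: e^(−kτ) = e^(−0.01820 × 61.0) = 0.3295
R = 1 / (1 − 0.3295) = 1 / 0.6705 ≈ 1.49

1.49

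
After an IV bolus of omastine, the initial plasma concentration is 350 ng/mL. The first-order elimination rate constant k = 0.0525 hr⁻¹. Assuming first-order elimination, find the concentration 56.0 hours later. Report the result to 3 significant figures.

C(t) = C₀ e^(−kt) = 350 × e^(−0.05250 × 56.0) = 350 × e^(−2.940) = 350 × 0.05287 ≈ 18.5 ng/mL

18.5 ng/mL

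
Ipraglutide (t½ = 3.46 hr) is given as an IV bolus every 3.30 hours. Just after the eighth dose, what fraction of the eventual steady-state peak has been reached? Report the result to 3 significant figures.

k = ln 2 / 3.46 = 0.2003 hr⁻¹
f_n = 1 − e^(−nkτ) = 1 − e^(−8 × 0.2003 × 3.30) = 1 − e^(−5.289) = 1 − 0.005048 ≈ 0.995

0.995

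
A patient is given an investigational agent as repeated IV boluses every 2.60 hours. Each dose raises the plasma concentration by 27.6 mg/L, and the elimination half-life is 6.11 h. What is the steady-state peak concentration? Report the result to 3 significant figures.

k = ln 2 / 6.11 = 0.1134 h⁻¹
Fraction remaining after one interval: e^(−kτ) = e^(−0.1134 × 2.60) = 0.7446
R = 1 / (1 − 0.7446) = 3.915
Css,max = 27.6 × 3.915 ≈ 108 mg/L

108 mg/L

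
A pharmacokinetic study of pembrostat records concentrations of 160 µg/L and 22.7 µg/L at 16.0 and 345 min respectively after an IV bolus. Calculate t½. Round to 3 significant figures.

k = ln(C₁/C₂) / (t₂ − t₁) = ln(160/22.7) / (345 − 16.0)
  = 1.953 / 329.0 = 0.005936 min⁻¹
t½ = ln 2 / k = ln 2 / 0.005936 ≈ 117 minutes

117 minutes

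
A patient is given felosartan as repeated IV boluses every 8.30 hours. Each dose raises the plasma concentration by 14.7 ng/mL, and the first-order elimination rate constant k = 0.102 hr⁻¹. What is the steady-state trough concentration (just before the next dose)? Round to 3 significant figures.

11.0 ng/mL

Fraction remaining after one interval: e^(−kτ) = e^(−0.1020 × 8.30) = 0.4289
R = 1 / (1 − 0.4289) = 1.751
Css,max = 14.7 × 1.751 = 25.74 ng/mL
Css,min = Css,max × e^(−kτ) = 25.74 × 0.4289 ≈ 11.0 ng/mL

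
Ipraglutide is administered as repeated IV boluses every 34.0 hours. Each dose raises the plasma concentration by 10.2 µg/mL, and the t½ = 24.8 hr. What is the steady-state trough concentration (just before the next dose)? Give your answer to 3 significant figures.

k = ln 2 / 24.8 = 0.02795 hr⁻¹
Fraction remaining after one interval: e^(−kτ) = e^(−0.02795 × 34.0) = 0.3866
R = 1 / (1 − 0.3866) = 1.630
Css,max = 10.2 × 1.630 = 16.63 µg/mL
Css,min = Css,max × e^(−kτ) = 16.63 × 0.3866 ≈ 6.43 µg/mL

6.43 µg/mL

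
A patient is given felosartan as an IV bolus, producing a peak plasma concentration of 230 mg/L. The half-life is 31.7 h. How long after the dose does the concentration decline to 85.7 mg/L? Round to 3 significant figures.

45.1 hours

k = ln 2 / 31.7 = 0.02187 h⁻¹
C(t) = C₀ e^(−kt)  ⇒  t = ln(C₀/C) / k
t = ln(230/85.7) / 0.02187 = 0.9872 / 0.02187 ≈ 45.1 hours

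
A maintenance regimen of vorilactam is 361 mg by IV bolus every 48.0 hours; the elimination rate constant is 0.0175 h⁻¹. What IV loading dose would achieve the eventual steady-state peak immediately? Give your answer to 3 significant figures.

Accumulation ratio R = 1 / (1 − e^(−kτ)) = 1 / (1 − e^(−0.01750×48.0)) = 1 / (1 − 0.4317) = 1.760
Loading dose = maintenance dose × R = 361 × 1.760 ≈ 635 mg

635 mg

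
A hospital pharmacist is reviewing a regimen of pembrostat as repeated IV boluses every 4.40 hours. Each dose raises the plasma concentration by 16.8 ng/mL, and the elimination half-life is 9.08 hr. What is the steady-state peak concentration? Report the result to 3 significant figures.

k = ln 2 / 9.08 = 0.07634 hr⁻¹
Fraction remaining after one interval: e^(−kτ) = e^(−0.07634 × 4.40) = 0.7147
R = 1 / (1 − 0.7147) = 3.505
Css,max = 16.8 × 3.505 ≈ 58.9 ng/mL

58.9 ng/mL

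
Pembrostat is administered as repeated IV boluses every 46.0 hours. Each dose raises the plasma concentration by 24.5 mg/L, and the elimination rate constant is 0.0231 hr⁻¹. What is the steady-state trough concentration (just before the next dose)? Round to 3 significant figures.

12.9 mg/L

Fraction remaining after one interval: e^(−kτ) = e^(−0.02310 × 46.0) = 0.3456
R = 1 / (1 − 0.3456) = 1.528
Css,max = 24.5 × 1.528 = 37.44 mg/L
Css,min = Css,max × e^(−kτ) = 37.44 × 0.3456 ≈ 12.9 mg/L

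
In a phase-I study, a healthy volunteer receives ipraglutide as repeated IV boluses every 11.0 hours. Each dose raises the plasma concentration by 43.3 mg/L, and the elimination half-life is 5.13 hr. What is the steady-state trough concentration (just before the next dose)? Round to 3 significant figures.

k = ln 2 / 5.13 = 0.1351 hr⁻¹
Fraction remaining after one interval: e^(−kτ) = e^(−0.1351 × 11.0) = 0.2262
R = 1 / (1 − 0.2262) = 1.292
Css,max = 43.3 × 1.292 = 55.96 mg/L
Css,min = Css,max × e^(−kτ) = 55.96 × 0.2262 ≈ 12.7 mg/L

12.7 mg/L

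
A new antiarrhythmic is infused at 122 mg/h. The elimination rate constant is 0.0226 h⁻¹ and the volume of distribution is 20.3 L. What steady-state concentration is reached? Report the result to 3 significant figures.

CL = k · V = 0.0226 × 20.3 = 0.4588 L/h
Css = rate / CL = 122 / 0.4588 ≈ 266 mg/L

266 mg/L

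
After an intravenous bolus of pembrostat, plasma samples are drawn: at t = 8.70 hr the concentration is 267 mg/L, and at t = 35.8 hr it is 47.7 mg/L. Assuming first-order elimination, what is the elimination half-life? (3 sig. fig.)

k = ln(C₁/C₂) / (t₂ − t₁) = ln(267/47.7) / (35.8 − 8.70)
  = 1.722 / 27.10 = 0.06355 hr⁻¹
t½ = ln 2 / k = ln 2 / 0.06355 ≈ 10.9 hours

10.9 hours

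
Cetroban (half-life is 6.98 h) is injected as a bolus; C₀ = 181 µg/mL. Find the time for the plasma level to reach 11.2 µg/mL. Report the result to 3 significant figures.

k = ln 2 / 6.98 = 0.09930 h⁻¹
C(t) = C₀ e^(−kt)  ⇒  t = ln(C₀/C) / k
t = ln(181/11.2) / 0.09930 = 2.783 / 0.09930 ≈ 28.0 hours

28.0 hours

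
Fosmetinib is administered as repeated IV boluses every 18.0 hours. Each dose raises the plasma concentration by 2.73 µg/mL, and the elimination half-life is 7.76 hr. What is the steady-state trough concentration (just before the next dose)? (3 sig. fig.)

k = ln 2 / 7.76 = 0.08932 hr⁻¹
Fraction remaining after one interval: e^(−kτ) = e^(−0.08932 × 18.0) = 0.2003
R = 1 / (1 − 0.2003) = 1.251
Css,max = 2.73 × 1.251 = 3.414 µg/mL
Css,min = Css,max × e^(−kτ) = 3.414 × 0.2003 ≈ 0.684 µg/mL

0.684 µg/mL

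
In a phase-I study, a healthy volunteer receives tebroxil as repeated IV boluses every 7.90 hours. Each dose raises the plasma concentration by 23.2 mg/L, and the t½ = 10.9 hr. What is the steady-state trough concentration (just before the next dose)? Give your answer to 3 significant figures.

k = ln 2 / 10.9 = 0.06359 hr⁻¹
Fraction remaining after one interval: e^(−kτ) = e^(−0.06359 × 7.90) = 0.6051
R = 1 / (1 − 0.6051) = 2.532
Css,max = 23.2 × 2.532 = 58.75 mg/L
Css,min = Css,max × e^(−kτ) = 58.75 × 0.6051 ≈ 35.5 mg/L

35.5 mg/L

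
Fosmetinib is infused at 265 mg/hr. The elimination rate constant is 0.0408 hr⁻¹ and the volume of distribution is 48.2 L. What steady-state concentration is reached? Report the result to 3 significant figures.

CL = k · V = 0.0408 × 48.2 = 1.967 L/hr
Css = rate / CL = 265 / 1.967 ≈ 135 µg/mL

135 µg/mL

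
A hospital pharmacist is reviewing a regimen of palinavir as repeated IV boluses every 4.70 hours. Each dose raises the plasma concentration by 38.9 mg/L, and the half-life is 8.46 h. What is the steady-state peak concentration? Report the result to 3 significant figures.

122 mg/L

k = ln 2 / 8.46 = 0.08193 h⁻¹
Fraction remaining after one interval: e^(−kτ) = e^(−0.08193 × 4.70) = 0.6804
R = 1 / (1 − 0.6804) = 3.129
Css,max = 38.9 × 3.129 ≈ 122 mg/L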